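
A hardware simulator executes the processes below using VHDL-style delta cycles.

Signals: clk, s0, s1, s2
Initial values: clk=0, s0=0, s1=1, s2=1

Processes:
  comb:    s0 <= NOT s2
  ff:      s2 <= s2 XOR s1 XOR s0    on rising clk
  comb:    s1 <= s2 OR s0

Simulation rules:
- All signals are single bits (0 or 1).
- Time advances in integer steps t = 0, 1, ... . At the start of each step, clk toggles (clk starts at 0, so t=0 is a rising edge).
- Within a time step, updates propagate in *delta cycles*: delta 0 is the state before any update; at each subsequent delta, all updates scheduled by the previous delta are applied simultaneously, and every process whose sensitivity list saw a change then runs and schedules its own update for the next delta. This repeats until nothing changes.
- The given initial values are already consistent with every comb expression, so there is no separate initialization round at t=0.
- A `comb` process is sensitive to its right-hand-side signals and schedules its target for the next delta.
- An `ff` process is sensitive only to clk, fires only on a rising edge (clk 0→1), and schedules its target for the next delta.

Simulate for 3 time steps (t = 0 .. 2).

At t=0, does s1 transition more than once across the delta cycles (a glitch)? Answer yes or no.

yes

t=0 Δ0: s1=1 s2=1 s0=0 clk=0
  Δ1: clk:0→1
  Δ2: s2:1→0
  Δ3: s1:1→0, s0:0→1
  Δ4: s1:0→1
  (4Δ to stable)
t=1 Δ0: s1=1 s2=0 s0=1 clk=1
  Δ1: clk:1→0
  (1Δ to stable)
t=2 Δ0: s1=1 s2=0 s0=1 clk=0
  Δ1: clk:0→1
  (1Δ to stable)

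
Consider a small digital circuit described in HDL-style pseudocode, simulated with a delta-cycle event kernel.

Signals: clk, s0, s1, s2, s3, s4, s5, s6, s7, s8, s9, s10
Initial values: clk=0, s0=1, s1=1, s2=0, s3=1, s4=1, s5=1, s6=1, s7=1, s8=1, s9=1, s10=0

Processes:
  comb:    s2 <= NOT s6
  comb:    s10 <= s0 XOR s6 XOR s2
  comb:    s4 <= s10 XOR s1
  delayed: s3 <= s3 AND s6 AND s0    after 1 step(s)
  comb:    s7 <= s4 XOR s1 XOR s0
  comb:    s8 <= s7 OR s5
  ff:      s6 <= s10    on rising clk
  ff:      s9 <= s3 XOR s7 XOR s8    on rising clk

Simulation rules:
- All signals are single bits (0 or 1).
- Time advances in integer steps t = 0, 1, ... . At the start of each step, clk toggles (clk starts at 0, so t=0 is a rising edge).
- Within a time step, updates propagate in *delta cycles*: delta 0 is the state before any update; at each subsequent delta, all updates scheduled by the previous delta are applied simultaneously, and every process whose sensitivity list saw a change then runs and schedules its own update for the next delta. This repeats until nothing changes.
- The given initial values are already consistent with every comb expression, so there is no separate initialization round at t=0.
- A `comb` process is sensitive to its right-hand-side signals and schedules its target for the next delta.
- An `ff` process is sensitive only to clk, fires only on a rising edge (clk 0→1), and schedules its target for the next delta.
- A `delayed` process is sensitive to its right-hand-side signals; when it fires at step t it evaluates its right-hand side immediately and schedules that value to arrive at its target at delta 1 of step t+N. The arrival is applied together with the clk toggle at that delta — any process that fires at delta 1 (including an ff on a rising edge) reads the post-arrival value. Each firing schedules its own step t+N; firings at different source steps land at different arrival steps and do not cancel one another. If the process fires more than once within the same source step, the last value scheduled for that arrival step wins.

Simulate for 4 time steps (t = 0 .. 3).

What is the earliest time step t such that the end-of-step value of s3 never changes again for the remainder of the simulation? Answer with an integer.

1

[bits: s9,s0,s1,s10,s5,s8,s7,s3,clk,s4,s2,s6]
t=0: Δ0=111011110101 Δ1=111011111101 Δ2=111011111100 Δ3=111111111110 Δ4=111011111010 Δ5=111011011110 Δ6=111011111110 | 6Δ
t=1: Δ0=111011111110 Δ1=111011100110 | 1Δ
t=2: Δ0=111011100110 Δ1=111011101110 Δ2=011011101110 | 2Δ
t=3: Δ0=011011101110 Δ1=011011100110 | 1Δ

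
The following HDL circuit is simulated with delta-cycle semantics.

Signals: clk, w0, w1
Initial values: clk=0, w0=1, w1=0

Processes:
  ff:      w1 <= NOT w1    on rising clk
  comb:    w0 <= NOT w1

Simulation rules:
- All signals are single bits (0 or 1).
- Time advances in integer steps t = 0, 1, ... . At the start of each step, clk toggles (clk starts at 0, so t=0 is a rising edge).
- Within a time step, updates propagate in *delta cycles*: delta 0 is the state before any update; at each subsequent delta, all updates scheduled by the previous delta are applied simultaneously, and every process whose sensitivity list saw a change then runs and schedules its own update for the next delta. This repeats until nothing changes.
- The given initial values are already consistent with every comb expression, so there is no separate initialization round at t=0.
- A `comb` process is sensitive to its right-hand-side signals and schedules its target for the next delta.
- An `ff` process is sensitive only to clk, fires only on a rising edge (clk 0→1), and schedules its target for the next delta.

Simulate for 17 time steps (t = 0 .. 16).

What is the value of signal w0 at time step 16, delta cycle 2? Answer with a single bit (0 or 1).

1

t=0 Δ0: w0=1 clk=0 w1=0
  Δ1: clk:0→1
  Δ2: w1:0→1
  Δ3: w0:1→0
  (3Δ to stable)
t=1 Δ0: w0=0 clk=1 w1=1
  Δ1: clk:1→0
  (1Δ to stable)
t=2 Δ0: w0=0 clk=0 w1=1
  Δ1: clk:0→1
  Δ2: w1:1→0
  Δ3: w0:0→1
  (3Δ to stable)
t=3 Δ0: w0=1 clk=1 w1=0
  Δ1: clk:1→0
  (1Δ to stable)
t=4 Δ0: w0=1 clk=0 w1=0
  Δ1: clk:0→1
  Δ2: w1:0→1
  Δ3: w0:1→0
  (3Δ to stable)
t=5 Δ0: w0=0 clk=1 w1=1
  Δ1: clk:1→0
  (1Δ to stable)
t=6 Δ0: w0=0 clk=0 w1=1
  Δ1: clk:0→1
  Δ2: w1:1→0
  Δ3: w0:0→1
  (3Δ to stable)
t=7 Δ0: w0=1 clk=1 w1=0
  Δ1: clk:1→0
  (1Δ to stable)
t=8 Δ0: w0=1 clk=0 w1=0
  Δ1: clk:0→1
  Δ2: w1:0→1
  Δ3: w0:1→0
  (3Δ to stable)
t=9 Δ0: w0=0 clk=1 w1=1
  Δ1: clk:1→0
  (1Δ to stable)
t=10 Δ0: w0=0 clk=0 w1=1
  Δ1: clk:0→1
  Δ2: w1:1→0
  Δ3: w0:0→1
  (3Δ to stable)
t=11 Δ0: w0=1 clk=1 w1=0
  Δ1: clk:1→0
  (1Δ to stable)
t=12 Δ0: w0=1 clk=0 w1=0
  Δ1: clk:0→1
  Δ2: w1:0→1
  Δ3: w0:1→0
  (3Δ to stable)
t=13 Δ0: w0=0 clk=1 w1=1
  Δ1: clk:1→0
  (1Δ to stable)
t=14 Δ0: w0=0 clk=0 w1=1
  Δ1: clk:0→1
  Δ2: w1:1→0
  Δ3: w0:0→1
  (3Δ to stable)
t=15 Δ0: w0=1 clk=1 w1=0
  Δ1: clk:1→0
  (1Δ to stable)
t=16 Δ0: w0=1 clk=0 w1=0
  Δ1: clk:0→1
  Δ2: w1:0→1
  Δ3: w0:1→0
  (3Δ to stable)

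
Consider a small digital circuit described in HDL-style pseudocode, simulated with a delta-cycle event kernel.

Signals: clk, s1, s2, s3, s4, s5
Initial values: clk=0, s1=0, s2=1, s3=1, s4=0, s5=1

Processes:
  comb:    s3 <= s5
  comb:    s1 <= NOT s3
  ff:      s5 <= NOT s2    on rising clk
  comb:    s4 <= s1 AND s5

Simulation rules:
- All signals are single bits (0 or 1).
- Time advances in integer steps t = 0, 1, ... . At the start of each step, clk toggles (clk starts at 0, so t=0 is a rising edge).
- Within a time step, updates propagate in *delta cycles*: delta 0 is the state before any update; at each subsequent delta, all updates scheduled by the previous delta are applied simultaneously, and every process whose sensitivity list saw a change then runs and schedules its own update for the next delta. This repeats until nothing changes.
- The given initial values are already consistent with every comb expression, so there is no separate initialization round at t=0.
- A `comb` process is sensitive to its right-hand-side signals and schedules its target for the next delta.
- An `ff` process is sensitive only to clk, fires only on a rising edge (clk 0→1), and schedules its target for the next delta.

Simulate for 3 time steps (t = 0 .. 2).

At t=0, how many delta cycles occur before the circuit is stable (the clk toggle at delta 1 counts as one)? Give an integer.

t=0 Δ0: clk=0 s1=0 s5=1 s3=1 s2=1 s4=0
  Δ1: clk:0→1
  Δ2: s5:1→0
  Δ3: s3:1→0
  Δ4: s1:0→1
  (4Δ to stable)
t=1 Δ0: clk=1 s1=1 s5=0 s3=0 s2=1 s4=0
  Δ1: clk:1→0
  (1Δ to stable)
t=2 Δ0: clk=0 s1=1 s5=0 s3=0 s2=1 s4=0
  Δ1: clk:0→1
  (1Δ to stable)

4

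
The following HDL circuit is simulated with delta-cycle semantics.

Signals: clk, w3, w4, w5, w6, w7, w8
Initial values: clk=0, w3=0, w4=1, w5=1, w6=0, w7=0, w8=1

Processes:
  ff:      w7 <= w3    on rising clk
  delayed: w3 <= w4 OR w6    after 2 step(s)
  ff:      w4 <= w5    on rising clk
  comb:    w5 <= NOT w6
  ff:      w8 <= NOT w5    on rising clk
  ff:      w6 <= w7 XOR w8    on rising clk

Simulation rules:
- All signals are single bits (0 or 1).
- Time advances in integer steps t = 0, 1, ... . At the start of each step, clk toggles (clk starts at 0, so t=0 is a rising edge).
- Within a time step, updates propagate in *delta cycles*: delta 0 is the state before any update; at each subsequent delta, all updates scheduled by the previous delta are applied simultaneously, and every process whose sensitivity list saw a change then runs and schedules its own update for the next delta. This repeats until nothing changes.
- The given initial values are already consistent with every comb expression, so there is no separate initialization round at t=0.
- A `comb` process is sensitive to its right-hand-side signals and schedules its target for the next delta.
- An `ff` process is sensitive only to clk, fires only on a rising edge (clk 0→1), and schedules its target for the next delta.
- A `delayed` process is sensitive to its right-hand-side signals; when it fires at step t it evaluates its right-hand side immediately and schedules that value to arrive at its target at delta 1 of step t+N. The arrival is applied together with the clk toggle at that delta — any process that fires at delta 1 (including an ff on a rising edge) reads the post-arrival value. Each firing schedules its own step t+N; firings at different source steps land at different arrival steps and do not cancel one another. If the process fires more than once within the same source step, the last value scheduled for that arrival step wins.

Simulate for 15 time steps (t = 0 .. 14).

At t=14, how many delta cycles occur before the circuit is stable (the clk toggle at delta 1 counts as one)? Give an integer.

t0.Δ0 w4=1 clk=0 w3=0 w8=1 w6=0 w5=1 w7=0
t0.Δ1 w4=1 clk=1 w3=0 w8=1 w6=0 w5=1 w7=0
t0.Δ2 w4=1 clk=1 w3=0 w8=0 w6=1 w5=1 w7=0
t0.Δ3 w4=1 clk=1 w3=0 w8=0 w6=1 w5=0 w7=0
t1.Δ0 w4=1 clk=1 w3=0 w8=0 w6=1 w5=0 w7=0
t1.Δ1 w4=1 clk=0 w3=0 w8=0 w6=1 w5=0 w7=0
t2.Δ0 w4=1 clk=0 w3=0 w8=0 w6=1 w5=0 w7=0
t2.Δ1 w4=1 clk=1 w3=1 w8=0 w6=1 w5=0 w7=0
t2.Δ2 w4=0 clk=1 w3=1 w8=1 w6=0 w5=0 w7=1
t2.Δ3 w4=0 clk=1 w3=1 w8=1 w6=0 w5=1 w7=1
t3.Δ0 w4=0 clk=1 w3=1 w8=1 w6=0 w5=1 w7=1
t3.Δ1 w4=0 clk=0 w3=1 w8=1 w6=0 w5=1 w7=1
t4.Δ0 w4=0 clk=0 w3=1 w8=1 w6=0 w5=1 w7=1
t4.Δ1 w4=0 clk=1 w3=0 w8=1 w6=0 w5=1 w7=1
t4.Δ2 w4=1 clk=1 w3=0 w8=0 w6=0 w5=1 w7=0
t5.Δ0 w4=1 clk=1 w3=0 w8=0 w6=0 w5=1 w7=0
t5.Δ1 w4=1 clk=0 w3=0 w8=0 w6=0 w5=1 w7=0
t6.Δ0 w4=1 clk=0 w3=0 w8=0 w6=0 w5=1 w7=0
t6.Δ1 w4=1 clk=1 w3=1 w8=0 w6=0 w5=1 w7=0
t6.Δ2 w4=1 clk=1 w3=1 w8=0 w6=0 w5=1 w7=1
t7.Δ0 w4=1 clk=1 w3=1 w8=0 w6=0 w5=1 w7=1
t7.Δ1 w4=1 clk=0 w3=1 w8=0 w6=0 w5=1 w7=1
t8.Δ0 w4=1 clk=0 w3=1 w8=0 w6=0 w5=1 w7=1
t8.Δ1 w4=1 clk=1 w3=1 w8=0 w6=0 w5=1 w7=1
t8.Δ2 w4=1 clk=1 w3=1 w8=0 w6=1 w5=1 w7=1
t8.Δ3 w4=1 clk=1 w3=1 w8=0 w6=1 w5=0 w7=1
t9.Δ0 w4=1 clk=1 w3=1 w8=0 w6=1 w5=0 w7=1
t9.Δ1 w4=1 clk=0 w3=1 w8=0 w6=1 w5=0 w7=1
t10.Δ0 w4=1 clk=0 w3=1 w8=0 w6=1 w5=0 w7=1
t10.Δ1 w4=1 clk=1 w3=1 w8=0 w6=1 w5=0 w7=1
t10.Δ2 w4=0 clk=1 w3=1 w8=1 w6=1 w5=0 w7=1
t11.Δ0 w4=0 clk=1 w3=1 w8=1 w6=1 w5=0 w7=1
t11.Δ1 w4=0 clk=0 w3=1 w8=1 w6=1 w5=0 w7=1
t12.Δ0 w4=0 clk=0 w3=1 w8=1 w6=1 w5=0 w7=1
t12.Δ1 w4=0 clk=1 w3=1 w8=1 w6=1 w5=0 w7=1
t12.Δ2 w4=0 clk=1 w3=1 w8=1 w6=0 w5=0 w7=1
t12.Δ3 w4=0 clk=1 w3=1 w8=1 w6=0 w5=1 w7=1
t13.Δ0 w4=0 clk=1 w3=1 w8=1 w6=0 w5=1 w7=1
t13.Δ1 w4=0 clk=0 w3=1 w8=1 w6=0 w5=1 w7=1
t14.Δ0 w4=0 clk=0 w3=1 w8=1 w6=0 w5=1 w7=1
t14.Δ1 w4=0 clk=1 w3=0 w8=1 w6=0 w5=1 w7=1
t14.Δ2 w4=1 clk=1 w3=0 w8=0 w6=0 w5=1 w7=0

2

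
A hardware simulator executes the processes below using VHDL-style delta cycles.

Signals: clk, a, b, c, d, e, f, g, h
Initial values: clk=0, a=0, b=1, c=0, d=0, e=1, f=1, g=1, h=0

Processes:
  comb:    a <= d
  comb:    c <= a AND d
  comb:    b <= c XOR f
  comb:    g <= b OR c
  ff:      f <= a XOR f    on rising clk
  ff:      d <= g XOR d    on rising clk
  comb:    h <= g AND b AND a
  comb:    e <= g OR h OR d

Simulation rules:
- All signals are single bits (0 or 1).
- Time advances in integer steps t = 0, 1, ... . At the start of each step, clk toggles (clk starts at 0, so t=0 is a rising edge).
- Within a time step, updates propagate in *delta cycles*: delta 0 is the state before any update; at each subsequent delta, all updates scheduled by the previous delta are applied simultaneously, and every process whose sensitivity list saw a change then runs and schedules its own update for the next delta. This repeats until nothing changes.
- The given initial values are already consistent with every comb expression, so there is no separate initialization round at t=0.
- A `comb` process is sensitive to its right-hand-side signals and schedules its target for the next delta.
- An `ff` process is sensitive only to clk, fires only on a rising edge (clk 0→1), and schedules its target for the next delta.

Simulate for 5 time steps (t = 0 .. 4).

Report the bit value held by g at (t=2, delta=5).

t0.Δ0 e=1 b=1 g=1 f=1 a=0 c=0 d=0 h=0 clk=0
t0.Δ1 e=1 b=1 g=1 f=1 a=0 c=0 d=0 h=0 clk=1
t0.Δ2 e=1 b=1 g=1 f=1 a=0 c=0 d=1 h=0 clk=1
t0.Δ3 e=1 b=1 g=1 f=1 a=1 c=0 d=1 h=0 clk=1
t0.Δ4 e=1 b=1 g=1 f=1 a=1 c=1 d=1 h=1 clk=1
t0.Δ5 e=1 b=0 g=1 f=1 a=1 c=1 d=1 h=1 clk=1
t0.Δ6 e=1 b=0 g=1 f=1 a=1 c=1 d=1 h=0 clk=1
t1.Δ0 e=1 b=0 g=1 f=1 a=1 c=1 d=1 h=0 clk=1
t1.Δ1 e=1 b=0 g=1 f=1 a=1 c=1 d=1 h=0 clk=0
t2.Δ0 e=1 b=0 g=1 f=1 a=1 c=1 d=1 h=0 clk=0
t2.Δ1 e=1 b=0 g=1 f=1 a=1 c=1 d=1 h=0 clk=1
t2.Δ2 e=1 b=0 g=1 f=0 a=1 c=1 d=0 h=0 clk=1
t2.Δ3 e=1 b=1 g=1 f=0 a=0 c=0 d=0 h=0 clk=1
t2.Δ4 e=1 b=0 g=1 f=0 a=0 c=0 d=0 h=0 clk=1
t2.Δ5 e=1 b=0 g=0 f=0 a=0 c=0 d=0 h=0 clk=1
t2.Δ6 e=0 b=0 g=0 f=0 a=0 c=0 d=0 h=0 clk=1
t3.Δ0 e=0 b=0 g=0 f=0 a=0 c=0 d=0 h=0 clk=1
t3.Δ1 e=0 b=0 g=0 f=0 a=0 c=0 d=0 h=0 clk=0
t4.Δ0 e=0 b=0 g=0 f=0 a=0 c=0 d=0 h=0 clk=0
t4.Δ1 e=0 b=0 g=0 f=0 a=0 c=0 d=0 h=0 clk=1

0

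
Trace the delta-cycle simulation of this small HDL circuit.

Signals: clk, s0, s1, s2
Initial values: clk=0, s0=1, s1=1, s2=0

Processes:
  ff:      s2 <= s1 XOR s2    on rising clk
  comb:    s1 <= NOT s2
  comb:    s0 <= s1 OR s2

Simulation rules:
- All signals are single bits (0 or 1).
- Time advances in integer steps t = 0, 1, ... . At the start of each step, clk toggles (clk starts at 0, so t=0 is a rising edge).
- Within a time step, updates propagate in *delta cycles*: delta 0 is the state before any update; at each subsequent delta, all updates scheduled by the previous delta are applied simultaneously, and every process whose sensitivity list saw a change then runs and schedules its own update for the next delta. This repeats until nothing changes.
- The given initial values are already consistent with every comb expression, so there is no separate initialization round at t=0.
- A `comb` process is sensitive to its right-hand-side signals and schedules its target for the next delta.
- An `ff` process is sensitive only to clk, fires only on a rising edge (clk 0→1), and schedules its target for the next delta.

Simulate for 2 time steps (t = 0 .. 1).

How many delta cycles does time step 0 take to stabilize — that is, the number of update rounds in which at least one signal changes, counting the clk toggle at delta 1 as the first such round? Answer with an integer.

3

t0.Δ0 s2=0 s0=1 clk=0 s1=1
t0.Δ1 s2=0 s0=1 clk=1 s1=1
t0.Δ2 s2=1 s0=1 clk=1 s1=1
t0.Δ3 s2=1 s0=1 clk=1 s1=0
t1.Δ0 s2=1 s0=1 clk=1 s1=0
t1.Δ1 s2=1 s0=1 clk=0 s1=0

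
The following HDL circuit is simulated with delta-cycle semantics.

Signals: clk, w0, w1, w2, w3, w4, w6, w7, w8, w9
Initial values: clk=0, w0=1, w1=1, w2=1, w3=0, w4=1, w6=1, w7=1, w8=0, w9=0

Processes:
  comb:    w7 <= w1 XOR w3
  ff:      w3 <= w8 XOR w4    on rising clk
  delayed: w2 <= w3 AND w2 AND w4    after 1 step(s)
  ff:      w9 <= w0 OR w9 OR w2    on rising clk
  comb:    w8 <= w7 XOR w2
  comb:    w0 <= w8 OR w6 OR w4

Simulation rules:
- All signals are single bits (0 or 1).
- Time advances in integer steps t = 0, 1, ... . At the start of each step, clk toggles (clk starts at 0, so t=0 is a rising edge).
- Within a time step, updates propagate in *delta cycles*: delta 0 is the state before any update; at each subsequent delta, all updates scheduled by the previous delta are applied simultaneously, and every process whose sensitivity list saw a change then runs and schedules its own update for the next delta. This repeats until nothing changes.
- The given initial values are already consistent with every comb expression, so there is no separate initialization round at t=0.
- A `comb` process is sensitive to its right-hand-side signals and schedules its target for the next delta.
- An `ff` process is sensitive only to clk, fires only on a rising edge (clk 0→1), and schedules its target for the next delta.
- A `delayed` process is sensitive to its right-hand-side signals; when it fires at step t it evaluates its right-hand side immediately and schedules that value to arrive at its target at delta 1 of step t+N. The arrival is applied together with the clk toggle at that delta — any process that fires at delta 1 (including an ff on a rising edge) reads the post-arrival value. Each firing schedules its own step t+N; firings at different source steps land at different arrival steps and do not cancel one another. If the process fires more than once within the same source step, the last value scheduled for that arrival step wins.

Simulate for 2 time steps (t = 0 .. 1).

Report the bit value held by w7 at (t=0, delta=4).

[bits: w9,w2,w6,w3,w1,clk,w0,w4,w7,w8]
t=0: Δ0=0110101110 Δ1=0110111110 Δ2=1111111110 Δ3=1111111100 Δ4=1111111101 | 4Δ
t=1: Δ0=1111111101 Δ1=1111101101 | 1Δ

0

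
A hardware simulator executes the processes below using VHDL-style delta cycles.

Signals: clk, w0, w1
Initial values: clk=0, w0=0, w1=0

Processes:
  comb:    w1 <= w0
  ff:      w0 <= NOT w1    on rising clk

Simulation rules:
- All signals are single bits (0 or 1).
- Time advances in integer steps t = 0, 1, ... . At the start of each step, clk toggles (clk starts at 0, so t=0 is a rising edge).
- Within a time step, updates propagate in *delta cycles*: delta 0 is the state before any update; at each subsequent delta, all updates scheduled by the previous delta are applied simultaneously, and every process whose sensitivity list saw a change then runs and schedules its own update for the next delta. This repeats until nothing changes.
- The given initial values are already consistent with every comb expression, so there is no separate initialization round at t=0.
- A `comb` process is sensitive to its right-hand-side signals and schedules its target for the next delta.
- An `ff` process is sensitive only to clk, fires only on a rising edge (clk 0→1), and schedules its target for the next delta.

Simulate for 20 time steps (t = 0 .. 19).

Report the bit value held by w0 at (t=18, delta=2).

0

[bits: w1,clk,w0]
t=0: Δ0=000 Δ1=010 Δ2=011 Δ3=111 | 3Δ
t=1: Δ0=111 Δ1=101 | 1Δ
t=2: Δ0=101 Δ1=111 Δ2=110 Δ3=010 | 3Δ
t=3: Δ0=010 Δ1=000 | 1Δ
t=4: Δ0=000 Δ1=010 Δ2=011 Δ3=111 | 3Δ
t=5: Δ0=111 Δ1=101 | 1Δ
t=6: Δ0=101 Δ1=111 Δ2=110 Δ3=010 | 3Δ
t=7: Δ0=010 Δ1=000 | 1Δ
t=8: Δ0=000 Δ1=010 Δ2=011 Δ3=111 | 3Δ
t=9: Δ0=111 Δ1=101 | 1Δ
t=10: Δ0=101 Δ1=111 Δ2=110 Δ3=010 | 3Δ
t=11: Δ0=010 Δ1=000 | 1Δ
t=12: Δ0=000 Δ1=010 Δ2=011 Δ3=111 | 3Δ
t=13: Δ0=111 Δ1=101 | 1Δ
t=14: Δ0=101 Δ1=111 Δ2=110 Δ3=010 | 3Δ
t=15: Δ0=010 Δ1=000 | 1Δ
t=16: Δ0=000 Δ1=010 Δ2=011 Δ3=111 | 3Δ
t=17: Δ0=111 Δ1=101 | 1Δ
t=18: Δ0=101 Δ1=111 Δ2=110 Δ3=010 | 3Δ
t=19: Δ0=010 Δ1=000 | 1Δ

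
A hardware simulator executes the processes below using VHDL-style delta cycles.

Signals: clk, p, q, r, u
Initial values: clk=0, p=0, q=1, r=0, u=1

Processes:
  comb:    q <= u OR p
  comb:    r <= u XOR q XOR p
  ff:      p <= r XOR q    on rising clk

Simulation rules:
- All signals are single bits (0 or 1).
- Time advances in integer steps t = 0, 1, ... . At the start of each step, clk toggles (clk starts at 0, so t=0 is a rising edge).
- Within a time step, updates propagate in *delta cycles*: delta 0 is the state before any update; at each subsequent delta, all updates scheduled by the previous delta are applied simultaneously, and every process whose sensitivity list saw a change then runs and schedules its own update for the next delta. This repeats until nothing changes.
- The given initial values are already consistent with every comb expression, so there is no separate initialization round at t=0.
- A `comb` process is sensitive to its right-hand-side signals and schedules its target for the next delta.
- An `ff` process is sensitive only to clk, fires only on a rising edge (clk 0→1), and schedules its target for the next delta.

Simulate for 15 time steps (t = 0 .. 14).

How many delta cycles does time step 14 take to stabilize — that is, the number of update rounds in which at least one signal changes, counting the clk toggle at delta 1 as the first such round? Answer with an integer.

t=0 Δ0: q=1 p=0 clk=0 u=1 r=0
  Δ1: clk:0→1
  Δ2: p:0→1
  Δ3: r:0→1
  (3Δ to stable)
t=1 Δ0: q=1 p=1 clk=1 u=1 r=1
  Δ1: clk:1→0
  (1Δ to stable)
t=2 Δ0: q=1 p=1 clk=0 u=1 r=1
  Δ1: clk:0→1
  Δ2: p:1→0
  Δ3: r:1→0
  (3Δ to stable)
t=3 Δ0: q=1 p=0 clk=1 u=1 r=0
  Δ1: clk:1→0
  (1Δ to stable)
t=4 Δ0: q=1 p=0 clk=0 u=1 r=0
  Δ1: clk:0→1
  Δ2: p:0→1
  Δ3: r:0→1
  (3Δ to stable)
t=5 Δ0: q=1 p=1 clk=1 u=1 r=1
  Δ1: clk:1→0
  (1Δ to stable)
t=6 Δ0: q=1 p=1 clk=0 u=1 r=1
  Δ1: clk:0→1
  Δ2: p:1→0
  Δ3: r:1→0
  (3Δ to stable)
t=7 Δ0: q=1 p=0 clk=1 u=1 r=0
  Δ1: clk:1→0
  (1Δ to stable)
t=8 Δ0: q=1 p=0 clk=0 u=1 r=0
  Δ1: clk:0→1
  Δ2: p:0→1
  Δ3: r:0→1
  (3Δ to stable)
t=9 Δ0: q=1 p=1 clk=1 u=1 r=1
  Δ1: clk:1→0
  (1Δ to stable)
t=10 Δ0: q=1 p=1 clk=0 u=1 r=1
  Δ1: clk:0→1
  Δ2: p:1→0
  Δ3: r:1→0
  (3Δ to stable)
t=11 Δ0: q=1 p=0 clk=1 u=1 r=0
  Δ1: clk:1→0
  (1Δ to stable)
t=12 Δ0: q=1 p=0 clk=0 u=1 r=0
  Δ1: clk:0→1
  Δ2: p:0→1
  Δ3: r:0→1
  (3Δ to stable)
t=13 Δ0: q=1 p=1 clk=1 u=1 r=1
  Δ1: clk:1→0
  (1Δ to stable)
t=14 Δ0: q=1 p=1 clk=0 u=1 r=1
  Δ1: clk:0→1
  Δ2: p:1→0
  Δ3: r:1→0
  (3Δ to stable)

3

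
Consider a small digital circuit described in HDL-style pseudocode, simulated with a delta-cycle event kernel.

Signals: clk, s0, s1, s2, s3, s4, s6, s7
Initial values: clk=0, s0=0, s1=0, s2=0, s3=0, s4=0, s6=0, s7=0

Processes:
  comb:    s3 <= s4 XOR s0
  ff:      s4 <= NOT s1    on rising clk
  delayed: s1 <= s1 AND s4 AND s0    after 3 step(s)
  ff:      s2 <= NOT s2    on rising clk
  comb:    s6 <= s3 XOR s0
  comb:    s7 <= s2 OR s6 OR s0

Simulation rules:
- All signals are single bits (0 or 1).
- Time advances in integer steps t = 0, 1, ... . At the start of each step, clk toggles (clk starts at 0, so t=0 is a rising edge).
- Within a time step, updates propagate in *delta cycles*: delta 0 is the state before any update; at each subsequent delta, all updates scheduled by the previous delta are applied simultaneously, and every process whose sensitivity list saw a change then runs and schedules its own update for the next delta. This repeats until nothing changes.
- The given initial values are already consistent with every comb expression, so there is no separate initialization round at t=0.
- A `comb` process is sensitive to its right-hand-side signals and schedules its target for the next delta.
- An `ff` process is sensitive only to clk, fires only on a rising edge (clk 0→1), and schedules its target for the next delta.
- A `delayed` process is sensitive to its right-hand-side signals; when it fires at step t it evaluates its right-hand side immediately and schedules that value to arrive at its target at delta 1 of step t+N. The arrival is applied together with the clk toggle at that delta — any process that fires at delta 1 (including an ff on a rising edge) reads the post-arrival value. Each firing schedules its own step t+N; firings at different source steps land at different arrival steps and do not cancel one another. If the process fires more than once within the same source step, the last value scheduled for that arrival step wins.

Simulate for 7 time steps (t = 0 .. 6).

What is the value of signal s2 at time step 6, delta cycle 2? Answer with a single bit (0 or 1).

t0.Δ0 clk=0 s3=0 s6=0 s1=0 s7=0 s4=0 s0=0 s2=0
t0.Δ1 clk=1 s3=0 s6=0 s1=0 s7=0 s4=0 s0=0 s2=0
t0.Δ2 clk=1 s3=0 s6=0 s1=0 s7=0 s4=1 s0=0 s2=1
t0.Δ3 clk=1 s3=1 s6=0 s1=0 s7=1 s4=1 s0=0 s2=1
t0.Δ4 clk=1 s3=1 s6=1 s1=0 s7=1 s4=1 s0=0 s2=1
t1.Δ0 clk=1 s3=1 s6=1 s1=0 s7=1 s4=1 s0=0 s2=1
t1.Δ1 clk=0 s3=1 s6=1 s1=0 s7=1 s4=1 s0=0 s2=1
t2.Δ0 clk=0 s3=1 s6=1 s1=0 s7=1 s4=1 s0=0 s2=1
t2.Δ1 clk=1 s3=1 s6=1 s1=0 s7=1 s4=1 s0=0 s2=1
t2.Δ2 clk=1 s3=1 s6=1 s1=0 s7=1 s4=1 s0=0 s2=0
t3.Δ0 clk=1 s3=1 s6=1 s1=0 s7=1 s4=1 s0=0 s2=0
t3.Δ1 clk=0 s3=1 s6=1 s1=0 s7=1 s4=1 s0=0 s2=0
t4.Δ0 clk=0 s3=1 s6=1 s1=0 s7=1 s4=1 s0=0 s2=0
t4.Δ1 clk=1 s3=1 s6=1 s1=0 s7=1 s4=1 s0=0 s2=0
t4.Δ2 clk=1 s3=1 s6=1 s1=0 s7=1 s4=1 s0=0 s2=1
t5.Δ0 clk=1 s3=1 s6=1 s1=0 s7=1 s4=1 s0=0 s2=1
t5.Δ1 clk=0 s3=1 s6=1 s1=0 s7=1 s4=1 s0=0 s2=1
t6.Δ0 clk=0 s3=1 s6=1 s1=0 s7=1 s4=1 s0=0 s2=1
t6.Δ1 clk=1 s3=1 s6=1 s1=0 s7=1 s4=1 s0=0 s2=1
t6.Δ2 clk=1 s3=1 s6=1 s1=0 s7=1 s4=1 s0=0 s2=0

0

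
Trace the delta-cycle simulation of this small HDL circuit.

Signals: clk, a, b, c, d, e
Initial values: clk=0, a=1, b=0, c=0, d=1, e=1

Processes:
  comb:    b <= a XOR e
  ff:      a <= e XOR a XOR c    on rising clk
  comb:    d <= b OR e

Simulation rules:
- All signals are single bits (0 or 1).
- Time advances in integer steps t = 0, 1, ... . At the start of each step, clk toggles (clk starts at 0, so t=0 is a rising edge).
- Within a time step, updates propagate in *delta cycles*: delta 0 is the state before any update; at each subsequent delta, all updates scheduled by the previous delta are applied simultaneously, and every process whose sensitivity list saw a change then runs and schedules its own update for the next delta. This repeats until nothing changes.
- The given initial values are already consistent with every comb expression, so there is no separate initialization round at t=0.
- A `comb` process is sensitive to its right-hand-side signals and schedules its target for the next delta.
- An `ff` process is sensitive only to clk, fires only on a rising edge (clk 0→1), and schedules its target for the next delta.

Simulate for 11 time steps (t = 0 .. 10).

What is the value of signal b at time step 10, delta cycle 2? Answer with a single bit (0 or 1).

1

t=0 Δ0: b=0 e=1 clk=0 a=1 d=1 c=0
  Δ1: clk:0→1
  Δ2: a:1→0
  Δ3: b:0→1
  (3Δ to stable)
t=1 Δ0: b=1 e=1 clk=1 a=0 d=1 c=0
  Δ1: clk:1→0
  (1Δ to stable)
t=2 Δ0: b=1 e=1 clk=0 a=0 d=1 c=0
  Δ1: clk:0→1
  Δ2: a:0→1
  Δ3: b:1→0
  (3Δ to stable)
t=3 Δ0: b=0 e=1 clk=1 a=1 d=1 c=0
  Δ1: clk:1→0
  (1Δ to stable)
t=4 Δ0: b=0 e=1 clk=0 a=1 d=1 c=0
  Δ1: clk:0→1
  Δ2: a:1→0
  Δ3: b:0→1
  (3Δ to stable)
t=5 Δ0: b=1 e=1 clk=1 a=0 d=1 c=0
  Δ1: clk:1→0
  (1Δ to stable)
t=6 Δ0: b=1 e=1 clk=0 a=0 d=1 c=0
  Δ1: clk:0→1
  Δ2: a:0→1
  Δ3: b:1→0
  (3Δ to stable)
t=7 Δ0: b=0 e=1 clk=1 a=1 d=1 c=0
  Δ1: clk:1→0
  (1Δ to stable)
t=8 Δ0: b=0 e=1 clk=0 a=1 d=1 c=0
  Δ1: clk:0→1
  Δ2: a:1→0
  Δ3: b:0→1
  (3Δ to stable)
t=9 Δ0: b=1 e=1 clk=1 a=0 d=1 c=0
  Δ1: clk:1→0
  (1Δ to stable)
t=10 Δ0: b=1 e=1 clk=0 a=0 d=1 c=0
  Δ1: clk:0→1
  Δ2: a:0→1
  Δ3: b:1→0
  (3Δ to stable)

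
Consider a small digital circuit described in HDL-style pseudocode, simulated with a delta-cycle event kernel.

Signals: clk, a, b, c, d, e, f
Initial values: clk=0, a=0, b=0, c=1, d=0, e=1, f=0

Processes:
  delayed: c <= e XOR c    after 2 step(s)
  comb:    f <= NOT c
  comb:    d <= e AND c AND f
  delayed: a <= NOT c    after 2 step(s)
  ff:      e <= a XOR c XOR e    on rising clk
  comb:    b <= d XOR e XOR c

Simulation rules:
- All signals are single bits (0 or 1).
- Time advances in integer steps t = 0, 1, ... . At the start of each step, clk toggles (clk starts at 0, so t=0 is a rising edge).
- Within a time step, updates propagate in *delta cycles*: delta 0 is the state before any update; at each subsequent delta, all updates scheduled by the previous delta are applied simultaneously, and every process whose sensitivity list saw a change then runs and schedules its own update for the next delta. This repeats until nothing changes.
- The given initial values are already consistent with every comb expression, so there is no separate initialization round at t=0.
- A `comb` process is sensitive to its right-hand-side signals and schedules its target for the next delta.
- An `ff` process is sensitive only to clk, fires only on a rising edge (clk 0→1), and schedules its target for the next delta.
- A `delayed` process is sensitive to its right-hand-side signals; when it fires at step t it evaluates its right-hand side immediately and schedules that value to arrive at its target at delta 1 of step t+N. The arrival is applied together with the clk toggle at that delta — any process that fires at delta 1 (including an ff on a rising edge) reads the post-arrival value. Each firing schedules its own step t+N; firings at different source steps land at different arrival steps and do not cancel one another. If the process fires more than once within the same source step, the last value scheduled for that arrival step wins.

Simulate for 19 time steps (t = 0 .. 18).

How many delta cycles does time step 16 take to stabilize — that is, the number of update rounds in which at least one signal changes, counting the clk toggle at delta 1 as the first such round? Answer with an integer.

2

t0.Δ0 a=0 clk=0 f=0 d=0 b=0 c=1 e=1
t0.Δ1 a=0 clk=1 f=0 d=0 b=0 c=1 e=1
t0.Δ2 a=0 clk=1 f=0 d=0 b=0 c=1 e=0
t0.Δ3 a=0 clk=1 f=0 d=0 b=1 c=1 e=0
t1.Δ0 a=0 clk=1 f=0 d=0 b=1 c=1 e=0
t1.Δ1 a=0 clk=0 f=0 d=0 b=1 c=1 e=0
t2.Δ0 a=0 clk=0 f=0 d=0 b=1 c=1 e=0
t2.Δ1 a=0 clk=1 f=0 d=0 b=1 c=1 e=0
t2.Δ2 a=0 clk=1 f=0 d=0 b=1 c=1 e=1
t2.Δ3 a=0 clk=1 f=0 d=0 b=0 c=1 e=1
t3.Δ0 a=0 clk=1 f=0 d=0 b=0 c=1 e=1
t3.Δ1 a=0 clk=0 f=0 d=0 b=0 c=1 e=1
t4.Δ0 a=0 clk=0 f=0 d=0 b=0 c=1 e=1
t4.Δ1 a=0 clk=1 f=0 d=0 b=0 c=0 e=1
t4.Δ2 a=0 clk=1 f=1 d=0 b=1 c=0 e=1
t5.Δ0 a=0 clk=1 f=1 d=0 b=1 c=0 e=1
t5.Δ1 a=0 clk=0 f=1 d=0 b=1 c=0 e=1
t6.Δ0 a=0 clk=0 f=1 d=0 b=1 c=0 e=1
t6.Δ1 a=1 clk=1 f=1 d=0 b=1 c=1 e=1
t6.Δ2 a=1 clk=1 f=0 d=1 b=0 c=1 e=1
t6.Δ3 a=1 clk=1 f=0 d=0 b=1 c=1 e=1
t6.Δ4 a=1 clk=1 f=0 d=0 b=0 c=1 e=1
t7.Δ0 a=1 clk=1 f=0 d=0 b=0 c=1 e=1
t7.Δ1 a=1 clk=0 f=0 d=0 b=0 c=1 e=1
t8.Δ0 a=1 clk=0 f=0 d=0 b=0 c=1 e=1
t8.Δ1 a=0 clk=1 f=0 d=0 b=0 c=0 e=1
t8.Δ2 a=0 clk=1 f=1 d=0 b=1 c=0 e=1
t9.Δ0 a=0 clk=1 f=1 d=0 b=1 c=0 e=1
t9.Δ1 a=0 clk=0 f=1 d=0 b=1 c=0 e=1
t10.Δ0 a=0 clk=0 f=1 d=0 b=1 c=0 e=1
t10.Δ1 a=1 clk=1 f=1 d=0 b=1 c=1 e=1
t10.Δ2 a=1 clk=1 f=0 d=1 b=0 c=1 e=1
t10.Δ3 a=1 clk=1 f=0 d=0 b=1 c=1 e=1
t10.Δ4 a=1 clk=1 f=0 d=0 b=0 c=1 e=1
t11.Δ0 a=1 clk=1 f=0 d=0 b=0 c=1 e=1
t11.Δ1 a=1 clk=0 f=0 d=0 b=0 c=1 e=1
t12.Δ0 a=1 clk=0 f=0 d=0 b=0 c=1 e=1
t12.Δ1 a=0 clk=1 f=0 d=0 b=0 c=0 e=1
t12.Δ2 a=0 clk=1 f=1 d=0 b=1 c=0 e=1
t13.Δ0 a=0 clk=1 f=1 d=0 b=1 c=0 e=1
t13.Δ1 a=0 clk=0 f=1 d=0 b=1 c=0 e=1
t14.Δ0 a=0 clk=0 f=1 d=0 b=1 c=0 e=1
t14.Δ1 a=1 clk=1 f=1 d=0 b=1 c=1 e=1
t14.Δ2 a=1 clk=1 f=0 d=1 b=0 c=1 e=1
t14.Δ3 a=1 clk=1 f=0 d=0 b=1 c=1 e=1
t14.Δ4 a=1 clk=1 f=0 d=0 b=0 c=1 e=1
t15.Δ0 a=1 clk=1 f=0 d=0 b=0 c=1 e=1
t15.Δ1 a=1 clk=0 f=0 d=0 b=0 c=1 e=1
t16.Δ0 a=1 clk=0 f=0 d=0 b=0 c=1 e=1
t16.Δ1 a=0 clk=1 f=0 d=0 b=0 c=0 e=1
t16.Δ2 a=0 clk=1 f=1 d=0 b=1 c=0 e=1
t17.Δ0 a=0 clk=1 f=1 d=0 b=1 c=0 e=1
t17.Δ1 a=0 clk=0 f=1 d=0 b=1 c=0 e=1
t18.Δ0 a=0 clk=0 f=1 d=0 b=1 c=0 e=1
t18.Δ1 a=1 clk=1 f=1 d=0 b=1 c=1 e=1
t18.Δ2 a=1 clk=1 f=0 d=1 b=0 c=1 e=1
t18.Δ3 a=1 clk=1 f=0 d=0 b=1 c=1 e=1
t18.Δ4 a=1 clk=1 f=0 d=0 b=0 c=1 e=1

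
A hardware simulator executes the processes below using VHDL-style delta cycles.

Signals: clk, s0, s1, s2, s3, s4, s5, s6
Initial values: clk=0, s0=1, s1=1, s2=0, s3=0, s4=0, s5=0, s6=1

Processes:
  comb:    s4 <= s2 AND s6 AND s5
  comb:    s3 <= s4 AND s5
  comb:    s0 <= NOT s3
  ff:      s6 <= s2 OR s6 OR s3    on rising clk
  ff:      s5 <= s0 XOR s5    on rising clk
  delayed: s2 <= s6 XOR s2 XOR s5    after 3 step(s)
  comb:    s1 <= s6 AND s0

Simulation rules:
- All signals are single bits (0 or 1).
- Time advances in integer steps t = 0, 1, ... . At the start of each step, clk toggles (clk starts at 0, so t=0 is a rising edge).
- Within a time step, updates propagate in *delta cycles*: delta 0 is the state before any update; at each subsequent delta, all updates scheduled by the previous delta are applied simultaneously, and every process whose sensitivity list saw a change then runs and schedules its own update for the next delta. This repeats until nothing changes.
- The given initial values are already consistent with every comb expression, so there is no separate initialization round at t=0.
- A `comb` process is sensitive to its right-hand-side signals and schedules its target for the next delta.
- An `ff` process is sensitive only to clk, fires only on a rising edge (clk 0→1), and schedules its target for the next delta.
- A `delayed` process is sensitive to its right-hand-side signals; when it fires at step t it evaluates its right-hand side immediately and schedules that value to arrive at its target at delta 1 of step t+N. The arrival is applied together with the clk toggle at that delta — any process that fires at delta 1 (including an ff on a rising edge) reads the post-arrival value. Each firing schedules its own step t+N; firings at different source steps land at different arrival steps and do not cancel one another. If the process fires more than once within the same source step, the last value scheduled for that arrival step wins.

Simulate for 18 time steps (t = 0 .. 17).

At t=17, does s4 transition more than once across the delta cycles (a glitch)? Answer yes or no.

no

t=0 Δ0: s1=1 s4=0 s6=1 s3=0 s5=0 s2=0 clk=0 s0=1
  Δ1: clk:0→1
  Δ2: s5:0→1
  (2Δ to stable)
t=1 Δ0: s1=1 s4=0 s6=1 s3=0 s5=1 s2=0 clk=1 s0=1
  Δ1: clk:1→0
  (1Δ to stable)
t=2 Δ0: s1=1 s4=0 s6=1 s3=0 s5=1 s2=0 clk=0 s0=1
  Δ1: clk:0→1
  Δ2: s5:1→0
  (2Δ to stable)
t=3 Δ0: s1=1 s4=0 s6=1 s3=0 s5=0 s2=0 clk=1 s0=1
  Δ1: clk:1→0
  (1Δ to stable)
t=4 Δ0: s1=1 s4=0 s6=1 s3=0 s5=0 s2=0 clk=0 s0=1
  Δ1: clk:0→1
  Δ2: s5:0→1
  (2Δ to stable)
t=5 Δ0: s1=1 s4=0 s6=1 s3=0 s5=1 s2=0 clk=1 s0=1
  Δ1: s2:0→1, clk:1→0
  Δ2: s4:0→1
  Δ3: s3:0→1
  Δ4: s0:1→0
  Δ5: s1:1→0
  (5Δ to stable)
t=6 Δ0: s1=0 s4=1 s6=1 s3=1 s5=1 s2=1 clk=0 s0=0
  Δ1: clk:0→1
  (1Δ to stable)
t=7 Δ0: s1=0 s4=1 s6=1 s3=1 s5=1 s2=1 clk=1 s0=0
  Δ1: s2:1→0, clk:1→0
  Δ2: s4:1→0
  Δ3: s3:1→0
  Δ4: s0:0→1
  Δ5: s1:0→1
  (5Δ to stable)
t=8 Δ0: s1=1 s4=0 s6=1 s3=0 s5=1 s2=0 clk=0 s0=1
  Δ1: s2:0→1, clk:0→1
  Δ2: s4:0→1, s5:1→0
  Δ3: s4:1→0
  (3Δ to stable)
t=9 Δ0: s1=1 s4=0 s6=1 s3=0 s5=0 s2=1 clk=1 s0=1
  Δ1: clk:1→0
  (1Δ to stable)
t=10 Δ0: s1=1 s4=0 s6=1 s3=0 s5=0 s2=1 clk=0 s0=1
  Δ1: s2:1→0, clk:0→1
  Δ2: s5:0→1
  (2Δ to stable)
t=11 Δ0: s1=1 s4=0 s6=1 s3=0 s5=1 s2=0 clk=1 s0=1
  Δ1: clk:1→0
  (1Δ to stable)
t=12 Δ0: s1=1 s4=0 s6=1 s3=0 s5=1 s2=0 clk=0 s0=1
  Δ1: clk:0→1
  Δ2: s5:1→0
  (2Δ to stable)
t=13 Δ0: s1=1 s4=0 s6=1 s3=0 s5=0 s2=0 clk=1 s0=1
  Δ1: clk:1→0
  (1Δ to stable)
t=14 Δ0: s1=1 s4=0 s6=1 s3=0 s5=0 s2=0 clk=0 s0=1
  Δ1: clk:0→1
  Δ2: s5:0→1
  (2Δ to stable)
t=15 Δ0: s1=1 s4=0 s6=1 s3=0 s5=1 s2=0 clk=1 s0=1
  Δ1: s2:0→1, clk:1→0
  Δ2: s4:0→1
  Δ3: s3:0→1
  Δ4: s0:1→0
  Δ5: s1:1→0
  (5Δ to stable)
t=16 Δ0: s1=0 s4=1 s6=1 s3=1 s5=1 s2=1 clk=0 s0=0
  Δ1: clk:0→1
  (1Δ to stable)
t=17 Δ0: s1=0 s4=1 s6=1 s3=1 s5=1 s2=1 clk=1 s0=0
  Δ1: s2:1→0, clk:1→0
  Δ2: s4:1→0
  Δ3: s3:1→0
  Δ4: s0:0→1
  Δ5: s1:0→1
  (5Δ to stable)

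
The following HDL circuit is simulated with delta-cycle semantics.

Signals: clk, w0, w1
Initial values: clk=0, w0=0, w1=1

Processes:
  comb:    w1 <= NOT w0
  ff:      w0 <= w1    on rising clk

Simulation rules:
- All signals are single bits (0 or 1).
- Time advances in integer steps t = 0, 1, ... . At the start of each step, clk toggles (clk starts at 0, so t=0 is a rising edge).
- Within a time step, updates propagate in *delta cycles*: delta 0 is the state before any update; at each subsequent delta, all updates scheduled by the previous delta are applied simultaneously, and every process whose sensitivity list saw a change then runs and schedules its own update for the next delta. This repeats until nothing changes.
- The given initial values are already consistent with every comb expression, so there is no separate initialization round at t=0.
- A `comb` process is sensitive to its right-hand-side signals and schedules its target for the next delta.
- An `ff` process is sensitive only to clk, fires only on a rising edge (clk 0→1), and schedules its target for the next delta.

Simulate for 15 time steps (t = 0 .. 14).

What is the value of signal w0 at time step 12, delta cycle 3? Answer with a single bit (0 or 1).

1

t0.Δ0 w1=1 w0=0 clk=0
t0.Δ1 w1=1 w0=0 clk=1
t0.Δ2 w1=1 w0=1 clk=1
t0.Δ3 w1=0 w0=1 clk=1
t1.Δ0 w1=0 w0=1 clk=1
t1.Δ1 w1=0 w0=1 clk=0
t2.Δ0 w1=0 w0=1 clk=0
t2.Δ1 w1=0 w0=1 clk=1
t2.Δ2 w1=0 w0=0 clk=1
t2.Δ3 w1=1 w0=0 clk=1
t3.Δ0 w1=1 w0=0 clk=1
t3.Δ1 w1=1 w0=0 clk=0
t4.Δ0 w1=1 w0=0 clk=0
t4.Δ1 w1=1 w0=0 clk=1
t4.Δ2 w1=1 w0=1 clk=1
t4.Δ3 w1=0 w0=1 clk=1
t5.Δ0 w1=0 w0=1 clk=1
t5.Δ1 w1=0 w0=1 clk=0
t6.Δ0 w1=0 w0=1 clk=0
t6.Δ1 w1=0 w0=1 clk=1
t6.Δ2 w1=0 w0=0 clk=1
t6.Δ3 w1=1 w0=0 clk=1
t7.Δ0 w1=1 w0=0 clk=1
t7.Δ1 w1=1 w0=0 clk=0
t8.Δ0 w1=1 w0=0 clk=0
t8.Δ1 w1=1 w0=0 clk=1
t8.Δ2 w1=1 w0=1 clk=1
t8.Δ3 w1=0 w0=1 clk=1
t9.Δ0 w1=0 w0=1 clk=1
t9.Δ1 w1=0 w0=1 clk=0
t10.Δ0 w1=0 w0=1 clk=0
t10.Δ1 w1=0 w0=1 clk=1
t10.Δ2 w1=0 w0=0 clk=1
t10.Δ3 w1=1 w0=0 clk=1
t11.Δ0 w1=1 w0=0 clk=1
t11.Δ1 w1=1 w0=0 clk=0
t12.Δ0 w1=1 w0=0 clk=0
t12.Δ1 w1=1 w0=0 clk=1
t12.Δ2 w1=1 w0=1 clk=1
t12.Δ3 w1=0 w0=1 clk=1
t13.Δ0 w1=0 w0=1 clk=1
t13.Δ1 w1=0 w0=1 clk=0
t14.Δ0 w1=0 w0=1 clk=0
t14.Δ1 w1=0 w0=1 clk=1
t14.Δ2 w1=0 w0=0 clk=1
t14.Δ3 w1=1 w0=0 clk=1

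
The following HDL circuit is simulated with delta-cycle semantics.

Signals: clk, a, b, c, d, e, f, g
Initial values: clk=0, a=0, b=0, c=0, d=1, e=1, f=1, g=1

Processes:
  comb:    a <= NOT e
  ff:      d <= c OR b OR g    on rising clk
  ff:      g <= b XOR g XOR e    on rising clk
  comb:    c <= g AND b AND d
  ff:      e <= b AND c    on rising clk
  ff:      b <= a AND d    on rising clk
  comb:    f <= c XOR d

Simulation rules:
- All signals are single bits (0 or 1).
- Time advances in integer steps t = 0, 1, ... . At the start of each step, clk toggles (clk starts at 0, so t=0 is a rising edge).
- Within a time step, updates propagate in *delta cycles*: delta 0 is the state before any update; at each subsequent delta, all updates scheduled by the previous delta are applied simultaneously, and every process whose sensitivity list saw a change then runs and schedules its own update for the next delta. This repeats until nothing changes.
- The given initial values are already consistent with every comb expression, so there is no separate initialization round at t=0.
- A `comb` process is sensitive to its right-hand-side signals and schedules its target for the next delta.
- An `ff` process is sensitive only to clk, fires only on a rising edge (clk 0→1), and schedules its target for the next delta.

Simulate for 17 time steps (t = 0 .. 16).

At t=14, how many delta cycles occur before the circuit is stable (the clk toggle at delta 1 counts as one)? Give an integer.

3

t=0 Δ0: clk=0 f=1 c=0 a=0 e=1 b=0 g=1 d=1
  Δ1: clk:0→1
  Δ2: e:1→0, g:1→0
  Δ3: a:0→1
  (3Δ to stable)
t=1 Δ0: clk=1 f=1 c=0 a=1 e=0 b=0 g=0 d=1
  Δ1: clk:1→0
  (1Δ to stable)
t=2 Δ0: clk=0 f=1 c=0 a=1 e=0 b=0 g=0 d=1
  Δ1: clk:0→1
  Δ2: b:0→1, d:1→0
  Δ3: f:1→0
  (3Δ to stable)
t=3 Δ0: clk=1 f=0 c=0 a=1 e=0 b=1 g=0 d=0
  Δ1: clk:1→0
  (1Δ to stable)
t=4 Δ0: clk=0 f=0 c=0 a=1 e=0 b=1 g=0 d=0
  Δ1: clk:0→1
  Δ2: b:1→0, g:0→1, d:0→1
  Δ3: f:0→1
  (3Δ to stable)
t=5 Δ0: clk=1 f=1 c=0 a=1 e=0 b=0 g=1 d=1
  Δ1: clk:1→0
  (1Δ to stable)
t=6 Δ0: clk=0 f=1 c=0 a=1 e=0 b=0 g=1 d=1
  Δ1: clk:0→1
  Δ2: b:0→1
  Δ3: c:0→1
  Δ4: f:1→0
  (4Δ to stable)
t=7 Δ0: clk=1 f=0 c=1 a=1 e=0 b=1 g=1 d=1
  Δ1: clk:1→0
  (1Δ to stable)
t=8 Δ0: clk=0 f=0 c=1 a=1 e=0 b=1 g=1 d=1
  Δ1: clk:0→1
  Δ2: e:0→1, g:1→0
  Δ3: c:1→0, a:1→0
  Δ4: f:0→1
  (4Δ to stable)
t=9 Δ0: clk=1 f=1 c=0 a=0 e=1 b=1 g=0 d=1
  Δ1: clk:1→0
  (1Δ to stable)
t=10 Δ0: clk=0 f=1 c=0 a=0 e=1 b=1 g=0 d=1
  Δ1: clk:0→1
  Δ2: e:1→0, b:1→0
  Δ3: a:0→1
  (3Δ to stable)
t=11 Δ0: clk=1 f=1 c=0 a=1 e=0 b=0 g=0 d=1
  Δ1: clk:1→0
  (1Δ to stable)
t=12 Δ0: clk=0 f=1 c=0 a=1 e=0 b=0 g=0 d=1
  Δ1: clk:0→1
  Δ2: b:0→1, d:1→0
  Δ3: f:1→0
  (3Δ to stable)
t=13 Δ0: clk=1 f=0 c=0 a=1 e=0 b=1 g=0 d=0
  Δ1: clk:1→0
  (1Δ to stable)
t=14 Δ0: clk=0 f=0 c=0 a=1 e=0 b=1 g=0 d=0
  Δ1: clk:0→1
  Δ2: b:1→0, g:0→1, d:0→1
  Δ3: f:0→1
  (3Δ to stable)
t=15 Δ0: clk=1 f=1 c=0 a=1 e=0 b=0 g=1 d=1
  Δ1: clk:1→0
  (1Δ to stable)
t=16 Δ0: clk=0 f=1 c=0 a=1 e=0 b=0 g=1 d=1
  Δ1: clk:0→1
  Δ2: b:0→1
  Δ3: c:0→1
  Δ4: f:1→0
  (4Δ to stable)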